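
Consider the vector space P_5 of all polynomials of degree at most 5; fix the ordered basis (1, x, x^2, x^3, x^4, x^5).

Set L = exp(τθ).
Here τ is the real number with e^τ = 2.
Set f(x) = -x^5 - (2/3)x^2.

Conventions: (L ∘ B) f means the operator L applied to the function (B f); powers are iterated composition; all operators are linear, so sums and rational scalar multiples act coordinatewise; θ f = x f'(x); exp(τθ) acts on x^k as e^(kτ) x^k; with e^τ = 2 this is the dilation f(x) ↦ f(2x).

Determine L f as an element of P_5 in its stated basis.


g(x) = -32x^5 - (8/3)x^2

exp(τθ) x^k = e^(kτ) x^k; with e^τ = 2 this sends x^k to 2^k x^k
x^2 ↦ 4 x^2
x^5 ↦ 32 x^5
applying this coordinatewise to f: exp(τθ) f = -32x^5 - (8/3)x^2


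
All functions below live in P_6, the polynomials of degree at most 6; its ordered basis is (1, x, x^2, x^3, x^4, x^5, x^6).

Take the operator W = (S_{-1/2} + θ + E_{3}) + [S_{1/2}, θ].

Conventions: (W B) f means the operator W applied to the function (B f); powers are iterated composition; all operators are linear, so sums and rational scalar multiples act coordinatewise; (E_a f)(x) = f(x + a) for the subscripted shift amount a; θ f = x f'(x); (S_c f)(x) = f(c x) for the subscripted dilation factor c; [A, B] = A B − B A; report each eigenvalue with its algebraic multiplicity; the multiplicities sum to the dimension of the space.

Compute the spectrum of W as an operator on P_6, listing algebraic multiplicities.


λ = 3/2 (multiplicity 1), λ = 2 (multiplicity 1), λ = 13/4 (multiplicity 1), λ = 31/8 (multiplicity 1), λ = 81/16 (multiplicity 1), λ = 191/32 (multiplicity 1), λ = 449/64 (multiplicity 1)

image of 1: 2
image of x: (3/2)x + 3
image of x^2: (13/4)x^2 + 6x + 9
image of x^3: (31/8)x^3 + 9x^2 + 27x + 27
image of x^4: (81/16)x^4 + 12x^3 + 54x^2 + 108x + 81
image of x^5: (191/32)x^5 + 15x^4 + 90x^3 + 270x^2 + 405x + 243
image of x^6: (449/64)x^6 + 18x^5 + 135x^4 + 540x^3 + 1215x^2 + 1458x + 729
the matrix is upper triangular; its diagonal is (2, 3/2, 13/4, 31/8, 81/16, 191/32, 449/64)
for a triangular matrix the eigenvalues are the diagonal entries, with algebraic multiplicity their repetition count


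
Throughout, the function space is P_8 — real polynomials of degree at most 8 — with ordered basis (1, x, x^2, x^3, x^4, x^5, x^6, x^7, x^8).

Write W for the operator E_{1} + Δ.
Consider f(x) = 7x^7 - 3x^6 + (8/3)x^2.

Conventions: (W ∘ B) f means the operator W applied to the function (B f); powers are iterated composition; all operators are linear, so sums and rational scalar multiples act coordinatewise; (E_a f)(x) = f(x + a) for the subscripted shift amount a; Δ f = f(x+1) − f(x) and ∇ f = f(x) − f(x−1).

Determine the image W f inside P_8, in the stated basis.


the result is g(x) = 7x^7 + 95x^6 + 258x^5 + 400x^4 + 370x^3 + (620/3)x^2 + (218/3)x + 40/3

E_{1} f = 7x^7 + 46x^6 + 129x^5 + 200x^4 + 185x^3 + (314/3)x^2 + (109/3)x + 20/3
Δ f = 49x^6 + 129x^5 + 200x^4 + 185x^3 + 102x^2 + (109/3)x + 20/3
(E_{1} + Δ) f = 7x^7 + 95x^6 + 258x^5 + 400x^4 + 370x^3 + (620/3)x^2 + (218/3)x + 40/3


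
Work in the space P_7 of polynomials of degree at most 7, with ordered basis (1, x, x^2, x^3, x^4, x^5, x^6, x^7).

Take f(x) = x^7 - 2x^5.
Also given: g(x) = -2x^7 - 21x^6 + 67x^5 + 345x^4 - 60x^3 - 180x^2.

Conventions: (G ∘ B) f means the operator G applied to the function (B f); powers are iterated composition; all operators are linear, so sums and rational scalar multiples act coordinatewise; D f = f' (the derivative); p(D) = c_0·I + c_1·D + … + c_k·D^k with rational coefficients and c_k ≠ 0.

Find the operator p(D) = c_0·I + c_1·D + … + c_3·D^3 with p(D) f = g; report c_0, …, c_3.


D^0 f = x^7 - 2x^5
D^1 f = 7x^6 - 10x^4
D^2 f = 42x^5 - 40x^3
D^3 f = 210x^4 - 120x^2
matching coefficients of g against c_0 f + c_1 Df + … from the top degree down determines the c_i
solution: c_0 = -2, c_1 = -3, c_2 = 3/2, c_3 = 3/2

c_0 = -2, c_1 = -3, c_2 = 3/2, c_3 = 3/2


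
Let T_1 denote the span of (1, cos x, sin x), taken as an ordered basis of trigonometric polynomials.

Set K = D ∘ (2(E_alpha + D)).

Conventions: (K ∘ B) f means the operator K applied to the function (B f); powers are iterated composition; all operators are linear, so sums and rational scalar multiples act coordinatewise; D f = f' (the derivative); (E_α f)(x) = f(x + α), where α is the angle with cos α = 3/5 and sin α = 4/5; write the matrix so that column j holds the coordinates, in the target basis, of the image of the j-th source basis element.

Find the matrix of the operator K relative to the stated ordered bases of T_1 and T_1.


the matrix is [[0, 0, 0]; [0, -18/5, 6/5]; [0, -6/5, -18/5]] (rows listed top to bottom)

image of 1: 0
image of cos x: -(18/5)cos x - (6/5)sin x
image of sin x: (6/5)cos x - (18/5)sin x
each image's coordinates form column j of the matrix


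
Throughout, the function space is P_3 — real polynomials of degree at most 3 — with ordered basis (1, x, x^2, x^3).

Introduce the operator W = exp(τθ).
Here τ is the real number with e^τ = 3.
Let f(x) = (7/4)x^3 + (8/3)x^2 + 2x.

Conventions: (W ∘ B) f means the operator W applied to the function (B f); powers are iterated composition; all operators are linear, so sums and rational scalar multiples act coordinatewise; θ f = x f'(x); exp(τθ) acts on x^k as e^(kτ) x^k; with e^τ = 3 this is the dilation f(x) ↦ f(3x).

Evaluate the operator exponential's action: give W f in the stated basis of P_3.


the image equals g(x) = (189/4)x^3 + 24x^2 + 6x

exp(τθ) x^k = e^(kτ) x^k; with e^τ = 3 this sends x^k to 3^k x^k
x ↦ 3 x
x^2 ↦ 9 x^2
x^3 ↦ 27 x^3
applying this coordinatewise to f: exp(τθ) f = (189/4)x^3 + 24x^2 + 6x


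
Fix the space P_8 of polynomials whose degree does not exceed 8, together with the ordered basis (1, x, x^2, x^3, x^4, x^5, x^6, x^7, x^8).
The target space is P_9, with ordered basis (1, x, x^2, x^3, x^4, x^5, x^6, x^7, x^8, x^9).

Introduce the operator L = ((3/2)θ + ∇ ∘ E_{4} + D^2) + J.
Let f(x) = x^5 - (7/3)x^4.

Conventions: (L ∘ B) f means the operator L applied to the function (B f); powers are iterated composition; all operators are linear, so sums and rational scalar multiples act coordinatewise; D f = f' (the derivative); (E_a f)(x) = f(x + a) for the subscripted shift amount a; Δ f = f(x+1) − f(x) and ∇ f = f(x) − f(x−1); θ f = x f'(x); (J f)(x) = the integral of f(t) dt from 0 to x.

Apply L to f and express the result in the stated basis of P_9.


the image equals g(x) = (1/6)x^6 + (211/30)x^5 - 9x^4 + (242/3)x^3 + 244x^2 + (1589/3)x + 1118/3

θ f = 5x^5 - (28/3)x^4
((3/2)θ) f = (15/2)x^5 - 14x^4
E_{4} f = x^5 + (53/3)x^4 + (368/3)x^3 + 416x^2 + (2048/3)x + 1280/3
∇ E_{4} f = 5x^4 + (182/3)x^3 + 272x^2 + (1589/3)x + 1118/3
D f = 5x^4 - (28/3)x^3
D D f = 20x^3 - 28x^2
((3/2)θ + ∇ ∘ E_{4} + D^2) f = (15/2)x^5 - 9x^4 + (242/3)x^3 + 244x^2 + (1589/3)x + 1118/3
J f = (1/6)x^6 - (7/15)x^5
(((3/2)θ + ∇ ∘ E_{4} + D^2) + J) f = (1/6)x^6 + (211/30)x^5 - 9x^4 + (242/3)x^3 + 244x^2 + (1589/3)x + 1118/3


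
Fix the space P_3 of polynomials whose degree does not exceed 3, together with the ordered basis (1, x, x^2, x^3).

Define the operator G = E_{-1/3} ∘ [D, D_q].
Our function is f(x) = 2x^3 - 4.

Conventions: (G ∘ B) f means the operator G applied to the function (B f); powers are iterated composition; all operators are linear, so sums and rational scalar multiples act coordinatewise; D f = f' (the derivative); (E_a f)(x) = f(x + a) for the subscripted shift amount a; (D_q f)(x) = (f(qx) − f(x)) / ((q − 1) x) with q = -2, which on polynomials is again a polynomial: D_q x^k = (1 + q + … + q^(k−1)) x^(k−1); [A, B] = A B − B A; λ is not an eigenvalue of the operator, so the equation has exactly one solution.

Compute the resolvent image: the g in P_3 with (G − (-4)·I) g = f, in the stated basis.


write g with unknown coordinates in the stated basis and equate coefficients in (G − (-4)·I) g = f
solving from the highest basis element down gives g = (1/2)x^3 - (9/8)x - 5/8
check: G g = (9/2)x - 3/2
so G g − (-4)·g = 2x^3 - 4 = f ✓

the image equals g(x) = (1/2)x^3 - (9/8)x - 5/8


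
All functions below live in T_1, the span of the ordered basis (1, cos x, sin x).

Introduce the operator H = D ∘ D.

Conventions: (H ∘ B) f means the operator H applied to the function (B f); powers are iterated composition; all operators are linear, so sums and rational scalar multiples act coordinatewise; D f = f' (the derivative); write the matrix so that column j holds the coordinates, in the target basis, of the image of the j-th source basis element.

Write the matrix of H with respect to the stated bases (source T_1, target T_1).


the matrix is [[0, 0, 0]; [0, -1, 0]; [0, 0, -1]] (rows listed top to bottom)

image of 1: 0
image of cos x: -cos x
image of sin x: -sin x
each image's coordinates form column j of the matrix


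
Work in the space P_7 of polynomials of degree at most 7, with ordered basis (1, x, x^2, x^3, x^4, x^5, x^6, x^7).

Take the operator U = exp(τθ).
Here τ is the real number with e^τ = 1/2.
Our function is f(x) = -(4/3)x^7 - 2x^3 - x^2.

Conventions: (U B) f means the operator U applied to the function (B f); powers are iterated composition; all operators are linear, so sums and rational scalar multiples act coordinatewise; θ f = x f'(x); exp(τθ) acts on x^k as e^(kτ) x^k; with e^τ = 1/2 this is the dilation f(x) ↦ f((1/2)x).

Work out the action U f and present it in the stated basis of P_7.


g(x) = -(1/96)x^7 - (1/4)x^3 - (1/4)x^2

exp(τθ) x^k = e^(kτ) x^k; with e^τ = 1/2 this sends x^k to (1/2)^k x^k
x^2 ↦ 1/4 x^2
x^3 ↦ 1/8 x^3
x^7 ↦ 1/128 x^7
applying this coordinatewise to f: exp(τθ) f = -(1/96)x^7 - (1/4)x^3 - (1/4)x^2


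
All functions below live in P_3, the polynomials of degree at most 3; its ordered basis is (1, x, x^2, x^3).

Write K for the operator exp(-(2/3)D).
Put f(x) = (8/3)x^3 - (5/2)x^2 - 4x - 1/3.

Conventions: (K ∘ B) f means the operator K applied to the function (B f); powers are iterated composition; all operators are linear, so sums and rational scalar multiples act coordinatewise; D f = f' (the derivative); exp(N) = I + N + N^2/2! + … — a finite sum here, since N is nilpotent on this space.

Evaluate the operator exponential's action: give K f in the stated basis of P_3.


order-1 term: -(16/3)x^2 + (10/3)x + 8/3
order-2 term: (32/9)x - 10/9
order-3 term: -64/81
the series for exp(-(2/3)D) f terminates at order 3
exp(-(2/3)D) f = (8/3)x^3 - (47/6)x^2 + (26/9)x + 35/81

the result is g(x) = (8/3)x^3 - (47/6)x^2 + (26/9)x + 35/81


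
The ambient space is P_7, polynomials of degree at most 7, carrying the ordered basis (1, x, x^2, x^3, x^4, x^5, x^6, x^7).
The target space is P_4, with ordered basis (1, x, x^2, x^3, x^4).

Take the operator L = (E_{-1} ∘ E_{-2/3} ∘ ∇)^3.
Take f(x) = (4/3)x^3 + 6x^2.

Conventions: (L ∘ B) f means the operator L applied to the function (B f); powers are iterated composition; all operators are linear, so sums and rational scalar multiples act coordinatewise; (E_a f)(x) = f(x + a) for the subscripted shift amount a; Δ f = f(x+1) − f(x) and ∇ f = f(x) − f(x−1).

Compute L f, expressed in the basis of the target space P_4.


g(x) = 8

∇ f = 4x^2 + 8x - 14/3
E_{-2/3} ∇ f = 4x^2 + (8/3)x - 74/9
E_{-1} E_{-2/3} ∇ f = 4x^2 - (16/3)x - 62/9
∇ (E_{-1} ∘ E_{-2/3} ∘ ∇) f = 8x - 28/3
E_{-2/3} ∇ (E_{-1} ∘ E_{-2/3} ∘ ∇) f = 8x - 44/3
E_{-1} E_{-2/3} ∇ (E_{-1} ∘ E_{-2/3} ∘ ∇) f = 8x - 68/3
∇ (E_{-1} ∘ E_{-2/3} ∘ ∇) (E_{-1} ∘ E_{-2/3} ∘ ∇) f = 8
E_{-2/3} ∇ (E_{-1} ∘ E_{-2/3} ∘ ∇) (E_{-1} ∘ E_{-2/3} ∘ ∇) f = 8
E_{-1} E_{-2/3} ∇ (E_{-1} ∘ E_{-2/3} ∘ ∇) (E_{-1} ∘ E_{-2/3} ∘ ∇) f = 8


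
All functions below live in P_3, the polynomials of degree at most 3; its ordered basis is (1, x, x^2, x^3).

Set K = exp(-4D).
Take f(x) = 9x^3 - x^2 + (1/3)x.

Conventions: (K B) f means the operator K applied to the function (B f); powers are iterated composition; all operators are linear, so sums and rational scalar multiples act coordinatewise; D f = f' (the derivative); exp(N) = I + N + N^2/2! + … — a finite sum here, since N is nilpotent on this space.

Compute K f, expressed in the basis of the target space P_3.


g(x) = 9x^3 - 109x^2 + (1321/3)x - 1780/3

order-1 term: -108x^2 + 8x - 4/3
order-2 term: 432x - 16
order-3 term: -576
the series for exp(-4D) f terminates at order 3
exp(-4D) f = 9x^3 - 109x^2 + (1321/3)x - 1780/3


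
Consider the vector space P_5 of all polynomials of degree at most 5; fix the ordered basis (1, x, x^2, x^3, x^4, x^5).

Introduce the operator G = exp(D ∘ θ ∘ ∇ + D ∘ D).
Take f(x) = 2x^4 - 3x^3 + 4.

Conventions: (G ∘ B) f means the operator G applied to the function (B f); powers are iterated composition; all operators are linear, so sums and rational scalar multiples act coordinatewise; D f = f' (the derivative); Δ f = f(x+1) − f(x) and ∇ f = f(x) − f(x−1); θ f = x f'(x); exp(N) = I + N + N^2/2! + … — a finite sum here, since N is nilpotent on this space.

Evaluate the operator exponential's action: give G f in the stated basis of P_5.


the result is g(x) = 2x^4 - 3x^3 + 96x^2 - 102x + 213

order-1 term: 96x^2 - 102x + 17
order-2 term: 192
the series for exp(D ∘ θ ∘ ∇ + D ∘ D) f terminates at order 2
exp(D ∘ θ ∘ ∇ + D ∘ D) f = 2x^4 - 3x^3 + 96x^2 - 102x + 213


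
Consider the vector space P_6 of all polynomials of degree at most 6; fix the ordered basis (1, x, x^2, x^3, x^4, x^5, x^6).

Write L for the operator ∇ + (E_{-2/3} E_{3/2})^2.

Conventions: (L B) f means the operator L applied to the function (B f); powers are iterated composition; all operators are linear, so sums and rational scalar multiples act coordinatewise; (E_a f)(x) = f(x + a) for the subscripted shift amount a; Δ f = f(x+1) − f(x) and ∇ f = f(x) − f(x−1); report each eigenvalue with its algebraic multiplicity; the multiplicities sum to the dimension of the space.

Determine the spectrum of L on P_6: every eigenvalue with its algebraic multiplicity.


image of 1: 1
image of x: x + 8/3
image of x^2: x^2 + (16/3)x + 16/9
image of x^3: x^3 + 8x^2 + (16/3)x + 152/27
image of x^4: x^4 + (32/3)x^3 + (32/3)x^2 + (608/27)x + 544/81
image of x^5: x^5 + (40/3)x^4 + (160/9)x^3 + (1520/27)x^2 + (2720/81)x + 3368/243
image of x^6: x^6 + 16x^5 + (80/3)x^4 + (3040/27)x^3 + (2720/27)x^2 + (6736/81)x + 14896/729
the matrix is upper triangular; its diagonal is (1, 1, 1, 1, 1, 1, 1)
for a triangular matrix the eigenvalues are the diagonal entries, with algebraic multiplicity their repetition count

λ = 1 (multiplicity 7)


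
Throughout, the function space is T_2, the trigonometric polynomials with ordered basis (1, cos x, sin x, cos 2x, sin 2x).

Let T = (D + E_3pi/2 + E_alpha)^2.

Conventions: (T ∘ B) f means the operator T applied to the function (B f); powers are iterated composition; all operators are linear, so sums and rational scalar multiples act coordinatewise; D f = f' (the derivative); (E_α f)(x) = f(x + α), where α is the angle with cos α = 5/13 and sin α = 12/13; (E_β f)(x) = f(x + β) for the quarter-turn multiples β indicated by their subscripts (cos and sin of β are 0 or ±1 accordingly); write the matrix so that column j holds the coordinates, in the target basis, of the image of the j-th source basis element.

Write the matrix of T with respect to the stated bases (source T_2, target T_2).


the matrix is [[4, 0, 0, 0, 0]; [0, -119/169, 120/169, 0, 0]; [0, -120/169, -119/169, 0, 0]; [0, 0, 0, -126820/28561, -263808/28561]; [0, 0, 0, 263808/28561, -126820/28561]] (rows listed top to bottom)

image of 1: 4
image of cos x: -(119/169)cos x - (120/169)sin x
image of sin x: (120/169)cos x - (119/169)sin x
image of cos 2x: -(126820/28561)cos 2x + (263808/28561)sin 2x
image of sin 2x: -(263808/28561)cos 2x - (126820/28561)sin 2x
each image's coordinates form column j of the matrix


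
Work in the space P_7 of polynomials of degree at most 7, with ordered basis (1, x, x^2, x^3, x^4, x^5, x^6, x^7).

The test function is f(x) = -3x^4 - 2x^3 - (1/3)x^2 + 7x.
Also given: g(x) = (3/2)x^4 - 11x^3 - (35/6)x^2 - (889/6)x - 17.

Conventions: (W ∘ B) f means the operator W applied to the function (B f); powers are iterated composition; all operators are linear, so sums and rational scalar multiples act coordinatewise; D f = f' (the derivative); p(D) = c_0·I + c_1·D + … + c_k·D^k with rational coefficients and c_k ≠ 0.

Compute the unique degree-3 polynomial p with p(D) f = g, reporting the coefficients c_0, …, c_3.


p(D) = -(1/2)·I + D + 2·D^3, i.e. c_0 = -1/2, c_1 = 1, c_2 = 0, c_3 = 2

D^0 f = -3x^4 - 2x^3 - (1/3)x^2 + 7x
D^1 f = -12x^3 - 6x^2 - (2/3)x + 7
D^2 f = -36x^2 - 12x - 2/3
D^3 f = -72x - 12
matching coefficients of g against c_0 f + c_1 Df + … from the top degree down determines the c_i
solution: c_0 = -1/2, c_1 = 1, c_2 = 0, c_3 = 2


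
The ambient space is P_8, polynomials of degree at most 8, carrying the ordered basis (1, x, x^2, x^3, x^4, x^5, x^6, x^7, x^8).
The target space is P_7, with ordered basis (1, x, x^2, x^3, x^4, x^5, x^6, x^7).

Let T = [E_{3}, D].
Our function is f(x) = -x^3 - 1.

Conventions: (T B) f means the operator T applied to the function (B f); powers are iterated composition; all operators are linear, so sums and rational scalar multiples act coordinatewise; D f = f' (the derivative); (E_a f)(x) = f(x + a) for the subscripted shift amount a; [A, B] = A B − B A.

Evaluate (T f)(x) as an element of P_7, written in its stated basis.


D f = -3x^2
E_{3} D f = -3x^2 - 18x - 27
E_{3} f = -x^3 - 9x^2 - 27x - 28
D E_{3} f = -3x^2 - 18x - 27
[E_{3}, D] f = 0

g(x) = 0


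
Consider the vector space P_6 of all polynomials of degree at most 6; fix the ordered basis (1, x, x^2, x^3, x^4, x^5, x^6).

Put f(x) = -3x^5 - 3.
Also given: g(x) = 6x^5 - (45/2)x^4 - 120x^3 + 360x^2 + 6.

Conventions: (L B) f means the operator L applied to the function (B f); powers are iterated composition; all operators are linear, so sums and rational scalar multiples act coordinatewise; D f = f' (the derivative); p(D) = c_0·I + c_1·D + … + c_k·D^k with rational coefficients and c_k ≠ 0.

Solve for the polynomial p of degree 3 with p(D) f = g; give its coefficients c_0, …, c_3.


D^0 f = -3x^5 - 3
D^1 f = -15x^4
D^2 f = -60x^3
D^3 f = -180x^2
matching coefficients of g against c_0 f + c_1 Df + … from the top degree down determines the c_i
solution: c_0 = -2, c_1 = 3/2, c_2 = 2, c_3 = -2

c_0 = -2, c_1 = 3/2, c_2 = 2, c_3 = -2


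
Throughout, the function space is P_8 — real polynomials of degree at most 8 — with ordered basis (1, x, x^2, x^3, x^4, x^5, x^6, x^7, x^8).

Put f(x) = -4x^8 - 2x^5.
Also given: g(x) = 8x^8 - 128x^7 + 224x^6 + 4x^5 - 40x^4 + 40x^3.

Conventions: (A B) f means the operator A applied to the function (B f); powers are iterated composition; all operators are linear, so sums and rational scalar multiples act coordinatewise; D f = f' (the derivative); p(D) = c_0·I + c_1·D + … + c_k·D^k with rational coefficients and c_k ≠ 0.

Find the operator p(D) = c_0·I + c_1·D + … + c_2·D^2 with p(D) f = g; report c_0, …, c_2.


D^0 f = -4x^8 - 2x^5
D^1 f = -32x^7 - 10x^4
D^2 f = -224x^6 - 40x^3
matching coefficients of g against c_0 f + c_1 Df + … from the top degree down determines the c_i
solution: c_0 = -2, c_1 = 4, c_2 = -1

p(D) = -2·I + 4·D − D^2, i.e. c_0 = -2, c_1 = 4, c_2 = -1


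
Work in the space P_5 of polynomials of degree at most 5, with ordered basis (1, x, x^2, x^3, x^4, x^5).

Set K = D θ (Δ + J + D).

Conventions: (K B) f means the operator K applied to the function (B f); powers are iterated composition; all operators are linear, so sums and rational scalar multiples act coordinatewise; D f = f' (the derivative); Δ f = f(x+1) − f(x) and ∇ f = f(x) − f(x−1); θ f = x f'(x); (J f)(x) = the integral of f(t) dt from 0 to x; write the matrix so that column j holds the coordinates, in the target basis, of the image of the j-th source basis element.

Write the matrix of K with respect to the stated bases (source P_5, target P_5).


the matrix is [[1, 0, 4, 3, 4, 5]; [0, 2, 0, 24, 24, 40]; [0, 0, 3, 0, 72, 90]; [0, 0, 0, 4, 0, 160]; [0, 0, 0, 0, 5, 0]; [0, 0, 0, 0, 0, 6]] (rows listed top to bottom)

image of 1: 1
image of x: 2x
image of x^2: 3x^2 + 4
image of x^3: 4x^3 + 24x + 3
image of x^4: 5x^4 + 72x^2 + 24x + 4
image of x^5: 6x^5 + 160x^3 + 90x^2 + 40x + 5
each image's coordinates form column j of the matrix


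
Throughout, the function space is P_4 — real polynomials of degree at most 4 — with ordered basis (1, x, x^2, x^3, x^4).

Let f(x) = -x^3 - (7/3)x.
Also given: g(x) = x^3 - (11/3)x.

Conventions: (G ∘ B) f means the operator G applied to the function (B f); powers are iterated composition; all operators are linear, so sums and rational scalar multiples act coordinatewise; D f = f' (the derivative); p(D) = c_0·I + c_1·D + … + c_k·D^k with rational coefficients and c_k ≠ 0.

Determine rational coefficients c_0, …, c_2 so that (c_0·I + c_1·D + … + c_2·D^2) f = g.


D^0 f = -x^3 - (7/3)x
D^1 f = -3x^2 - 7/3
D^2 f = -6x
matching coefficients of g against c_0 f + c_1 Df + … from the top degree down determines the c_i
solution: c_0 = -1, c_1 = 0, c_2 = 1

c_0 = -1, c_1 = 0, c_2 = 1


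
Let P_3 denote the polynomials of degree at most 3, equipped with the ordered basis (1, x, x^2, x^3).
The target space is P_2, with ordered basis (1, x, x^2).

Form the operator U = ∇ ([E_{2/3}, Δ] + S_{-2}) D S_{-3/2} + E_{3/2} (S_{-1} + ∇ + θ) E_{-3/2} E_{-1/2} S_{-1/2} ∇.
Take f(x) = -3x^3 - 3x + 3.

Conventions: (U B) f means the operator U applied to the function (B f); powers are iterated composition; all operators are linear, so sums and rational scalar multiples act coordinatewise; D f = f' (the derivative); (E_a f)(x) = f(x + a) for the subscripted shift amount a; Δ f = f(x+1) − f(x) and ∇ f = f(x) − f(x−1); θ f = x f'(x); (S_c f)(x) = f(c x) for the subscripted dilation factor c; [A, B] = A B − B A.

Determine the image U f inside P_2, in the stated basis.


S_{-3/2} f = (81/8)x^3 + (9/2)x + 3
D S_{-3/2} f = (243/8)x^2 + 9/2
Δ (D S_{-3/2}) f = (243/4)x + 243/8
E_{2/3} Δ (D S_{-3/2}) f = (243/4)x + 567/8
E_{2/3} (D S_{-3/2}) f = (243/8)x^2 + (81/2)x + 18
Δ E_{2/3} (D S_{-3/2}) f = (243/4)x + 567/8
[E_{2/3}, Δ] (D S_{-3/2}) f = 0
S_{-2} (D S_{-3/2}) f = (243/2)x^2 + 9/2
([E_{2/3}, Δ] + S_{-2}) (D S_{-3/2}) f = (243/2)x^2 + 9/2
∇ ([E_{2/3}, Δ] + S_{-2}) (D S_{-3/2}) f = 243x - 243/2
∇ f = -9x^2 + 9x - 6
S_{-1/2} ∇ f = -(9/4)x^2 - (9/2)x - 6
E_{-1/2} S_{-1/2} ∇ f = -(9/4)x^2 - (9/4)x - 69/16
E_{-3/2} (E_{-1/2} S_{-1/2} ∇) f = -(9/4)x^2 + (9/2)x - 6
S_{-1} E_{-3/2} (E_{-1/2} S_{-1/2} ∇) f = -(9/4)x^2 - (9/2)x - 6
∇ E_{-3/2} (E_{-1/2} S_{-1/2} ∇) f = -(9/2)x + 27/4
θ E_{-3/2} (E_{-1/2} S_{-1/2} ∇) f = -(9/2)x^2 + (9/2)x
(S_{-1} + ∇ + θ) E_{-3/2} (E_{-1/2} S_{-1/2} ∇) f = -(27/4)x^2 - (9/2)x + 3/4
E_{3/2} (S_{-1} + ∇ + θ) E_{-3/2} (E_{-1/2} S_{-1/2} ∇) f = -(27/4)x^2 - (99/4)x - 339/16
(∇ ([E_{2/3}, Δ] + S_{-2}) D S_{-3/2} + E_{3/2} (S_{-1} + ∇ + θ) E_{-3/2} E_{-1/2} S_{-1/2} ∇) f = -(27/4)x^2 + (873/4)x - 2283/16

the image equals g(x) = -(27/4)x^2 + (873/4)x - 2283/16


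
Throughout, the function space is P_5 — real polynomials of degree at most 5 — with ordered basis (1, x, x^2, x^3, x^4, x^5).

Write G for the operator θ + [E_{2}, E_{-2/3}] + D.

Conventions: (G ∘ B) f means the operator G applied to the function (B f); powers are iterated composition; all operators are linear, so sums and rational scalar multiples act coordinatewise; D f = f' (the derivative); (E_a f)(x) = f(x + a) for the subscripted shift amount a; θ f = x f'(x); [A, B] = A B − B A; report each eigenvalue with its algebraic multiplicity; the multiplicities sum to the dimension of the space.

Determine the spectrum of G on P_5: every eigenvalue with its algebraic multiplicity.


image of 1: 0
image of x: x + 1
image of x^2: 2x^2 + 2x
image of x^3: 3x^3 + 3x^2
image of x^4: 4x^4 + 4x^3
image of x^5: 5x^5 + 5x^4
the matrix is upper triangular; its diagonal is (0, 1, 2, 3, 4, 5)
for a triangular matrix the eigenvalues are the diagonal entries, with algebraic multiplicity their repetition count

λ = 0 (multiplicity 1), λ = 1 (multiplicity 1), λ = 2 (multiplicity 1), λ = 3 (multiplicity 1), λ = 4 (multiplicity 1), λ = 5 (multiplicity 1)


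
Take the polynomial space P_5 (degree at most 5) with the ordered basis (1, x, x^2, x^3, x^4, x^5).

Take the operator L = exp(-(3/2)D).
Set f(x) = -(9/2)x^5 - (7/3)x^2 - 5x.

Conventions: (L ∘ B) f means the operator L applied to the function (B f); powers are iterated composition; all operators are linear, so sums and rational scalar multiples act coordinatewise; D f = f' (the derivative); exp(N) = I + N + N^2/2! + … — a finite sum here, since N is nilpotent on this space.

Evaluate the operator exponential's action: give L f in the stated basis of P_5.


g(x) = -(9/2)x^5 + (135/4)x^4 - (405/4)x^3 + (3589/24)x^2 - (3581/32)x + 2331/64

order-1 term: (135/4)x^4 + 7x + 15/2
order-2 term: -(405/4)x^3 - 21/4
order-3 term: (1215/8)x^2
order-4 term: -(3645/32)x
order-5 term: 2187/64
the series for exp(-(3/2)D) f terminates at order 5
exp(-(3/2)D) f = -(9/2)x^5 + (135/4)x^4 - (405/4)x^3 + (3589/24)x^2 - (3581/32)x + 2331/64


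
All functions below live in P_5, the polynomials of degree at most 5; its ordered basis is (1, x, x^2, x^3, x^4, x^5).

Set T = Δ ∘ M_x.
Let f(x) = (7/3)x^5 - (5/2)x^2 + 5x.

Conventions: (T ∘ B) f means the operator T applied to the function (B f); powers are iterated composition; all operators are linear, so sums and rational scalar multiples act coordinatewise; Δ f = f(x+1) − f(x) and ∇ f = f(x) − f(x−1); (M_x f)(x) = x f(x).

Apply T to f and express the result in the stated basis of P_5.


M_x f = (7/3)x^6 - (5/2)x^3 + 5x^2
Δ M_x f = 14x^5 + 35x^4 + (140/3)x^3 + (55/2)x^2 + (33/2)x + 29/6

g(x) = 14x^5 + 35x^4 + (140/3)x^3 + (55/2)x^2 + (33/2)x + 29/6


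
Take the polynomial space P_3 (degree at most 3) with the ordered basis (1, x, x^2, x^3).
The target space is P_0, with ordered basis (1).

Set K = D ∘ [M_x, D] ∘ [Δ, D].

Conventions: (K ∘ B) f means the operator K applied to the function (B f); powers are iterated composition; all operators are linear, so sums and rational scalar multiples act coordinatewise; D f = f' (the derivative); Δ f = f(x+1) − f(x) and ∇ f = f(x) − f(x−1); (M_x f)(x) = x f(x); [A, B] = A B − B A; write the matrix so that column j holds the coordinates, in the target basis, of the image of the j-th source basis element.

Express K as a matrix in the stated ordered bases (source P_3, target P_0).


the matrix is [[0, 0, 0, 0]] (rows listed top to bottom)

image of 1: 0
image of x: 0
image of x^2: 0
image of x^3: 0
each image's coordinates form column j of the matrix


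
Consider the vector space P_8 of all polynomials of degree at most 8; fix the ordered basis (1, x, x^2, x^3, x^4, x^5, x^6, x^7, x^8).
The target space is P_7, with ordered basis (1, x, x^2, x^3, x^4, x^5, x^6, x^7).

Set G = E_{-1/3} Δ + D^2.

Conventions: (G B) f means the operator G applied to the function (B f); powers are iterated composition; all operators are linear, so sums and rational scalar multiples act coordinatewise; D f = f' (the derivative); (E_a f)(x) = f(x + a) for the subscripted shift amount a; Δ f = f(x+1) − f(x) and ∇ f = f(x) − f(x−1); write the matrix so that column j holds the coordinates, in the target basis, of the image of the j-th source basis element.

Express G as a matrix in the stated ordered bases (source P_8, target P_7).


image of 1: 0
image of x: 1
image of x^2: 2x + 7/3
image of x^3: 3x^2 + 7x + 1/3
image of x^4: 4x^3 + 14x^2 + (4/3)x + 5/27
image of x^5: 5x^4 + (70/3)x^3 + (10/3)x^2 + (25/27)x + 11/81
image of x^6: 6x^5 + 35x^4 + (20/3)x^3 + (25/9)x^2 + (22/27)x + 7/81
image of x^7: 7x^6 + 49x^5 + (35/3)x^4 + (175/27)x^3 + (77/27)x^2 + (49/81)x + 43/729
image of x^8: 8x^7 + (196/3)x^6 + (56/3)x^5 + (350/27)x^4 + (616/81)x^3 + (196/81)x^2 + (344/729)x + 85/2187
each image's coordinates form column j of the matrix

the matrix is [[0, 1, 7/3, 1/3, 5/27, 11/81, 7/81, 43/729, 85/2187]; [0, 0, 2, 7, 4/3, 25/27, 22/27, 49/81, 344/729]; [0, 0, 0, 3, 14, 10/3, 25/9, 77/27, 196/81]; [0, 0, 0, 0, 4, 70/3, 20/3, 175/27, 616/81]; [0, 0, 0, 0, 0, 5, 35, 35/3, 350/27]; [0, 0, 0, 0, 0, 0, 6, 49, 56/3]; [0, 0, 0, 0, 0, 0, 0, 7, 196/3]; [0, 0, 0, 0, 0, 0, 0, 0, 8]] (rows listed top to bottom)


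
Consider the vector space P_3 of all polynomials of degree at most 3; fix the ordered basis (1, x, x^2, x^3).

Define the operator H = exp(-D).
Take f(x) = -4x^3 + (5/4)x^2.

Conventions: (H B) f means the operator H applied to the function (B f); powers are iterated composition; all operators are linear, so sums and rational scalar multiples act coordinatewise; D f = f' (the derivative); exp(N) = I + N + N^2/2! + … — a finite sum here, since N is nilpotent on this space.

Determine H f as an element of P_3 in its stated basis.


the image equals g(x) = -4x^3 + (53/4)x^2 - (29/2)x + 21/4

order-1 term: 12x^2 - (5/2)x
order-2 term: -12x + 5/4
order-3 term: 4
the series for exp(-D) f terminates at order 3
exp(-D) f = -4x^3 + (53/4)x^2 - (29/2)x + 21/4


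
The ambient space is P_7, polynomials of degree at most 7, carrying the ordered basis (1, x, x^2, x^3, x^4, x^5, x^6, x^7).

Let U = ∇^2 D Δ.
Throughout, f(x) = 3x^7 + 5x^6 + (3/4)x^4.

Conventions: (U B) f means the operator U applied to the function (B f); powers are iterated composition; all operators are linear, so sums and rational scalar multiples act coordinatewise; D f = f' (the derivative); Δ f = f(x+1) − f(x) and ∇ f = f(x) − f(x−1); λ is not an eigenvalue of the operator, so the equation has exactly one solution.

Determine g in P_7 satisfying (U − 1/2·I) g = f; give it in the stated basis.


the result is g(x) = -6x^7 - 10x^6 - (3/2)x^4 - 10080x^3 + 7920x^2 - 7920x + 1368

write g with unknown coordinates in the stated basis and equate coefficients in (U − 1/2·I) g = f
solving from the highest basis element down gives g = -6x^7 - 10x^6 - (3/2)x^4 - 10080x^3 + 7920x^2 - 7920x + 1368
check: U g = -5040x^3 + 3960x^2 - 3960x + 684
so U g − 1/2·g = 3x^7 + 5x^6 + (3/4)x^4 = f ✓


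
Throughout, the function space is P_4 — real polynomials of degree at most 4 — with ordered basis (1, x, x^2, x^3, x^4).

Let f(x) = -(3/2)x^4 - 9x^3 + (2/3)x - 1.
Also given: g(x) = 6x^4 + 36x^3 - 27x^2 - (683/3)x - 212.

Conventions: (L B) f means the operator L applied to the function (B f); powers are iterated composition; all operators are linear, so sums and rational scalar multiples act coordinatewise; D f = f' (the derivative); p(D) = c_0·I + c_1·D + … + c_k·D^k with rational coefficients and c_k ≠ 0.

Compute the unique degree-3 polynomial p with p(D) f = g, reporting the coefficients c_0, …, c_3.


D^0 f = -(3/2)x^4 - 9x^3 + (2/3)x - 1
D^1 f = -6x^3 - 27x^2 + 2/3
D^2 f = -18x^2 - 54x
D^3 f = -36x - 54
matching coefficients of g against c_0 f + c_1 Df + … from the top degree down determines the c_i
solution: c_0 = -4, c_1 = 0, c_2 = 3/2, c_3 = 4

p(D) = -4·I + (3/2)·D^2 + 4·D^3, i.e. c_0 = -4, c_1 = 0, c_2 = 3/2, c_3 = 4


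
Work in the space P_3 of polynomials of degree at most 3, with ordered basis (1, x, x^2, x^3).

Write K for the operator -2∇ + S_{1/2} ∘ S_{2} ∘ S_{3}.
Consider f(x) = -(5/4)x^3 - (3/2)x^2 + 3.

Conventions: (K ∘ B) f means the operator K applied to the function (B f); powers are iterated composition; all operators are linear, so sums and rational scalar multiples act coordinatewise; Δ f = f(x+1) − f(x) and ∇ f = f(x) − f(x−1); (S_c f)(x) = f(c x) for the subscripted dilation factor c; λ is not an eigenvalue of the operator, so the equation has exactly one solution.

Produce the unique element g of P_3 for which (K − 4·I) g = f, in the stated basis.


write g with unknown coordinates in the stated basis and equate coefficients in (K − 4·I) g = f
solving from the highest basis element down gives g = -(5/92)x^3 - (42/115)x^2 + (261/230)x - 271/138
check: K g = -(135/92)x^3 - (681/230)x^2 + (522/115)x - 335/69
so K g − 4·g = -(5/4)x^3 - (3/2)x^2 + 3 = f ✓

the image equals g(x) = -(5/92)x^3 - (42/115)x^2 + (261/230)x - 271/138


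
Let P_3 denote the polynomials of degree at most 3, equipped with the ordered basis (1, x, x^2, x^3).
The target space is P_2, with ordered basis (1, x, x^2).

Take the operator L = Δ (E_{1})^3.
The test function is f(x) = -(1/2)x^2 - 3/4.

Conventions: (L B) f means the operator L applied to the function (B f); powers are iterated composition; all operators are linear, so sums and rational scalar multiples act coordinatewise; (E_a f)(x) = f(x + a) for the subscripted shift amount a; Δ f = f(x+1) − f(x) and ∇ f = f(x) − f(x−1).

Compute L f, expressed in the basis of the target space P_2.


E_{1} f = -(1/2)x^2 - x - 5/4
E_{1} E_{1} f = -(1/2)x^2 - 2x - 11/4
E_{1} E_{1} E_{1} f = -(1/2)x^2 - 3x - 21/4
Δ (E_{1})^3 f = -x - 7/2

the result is g(x) = -x - 7/2


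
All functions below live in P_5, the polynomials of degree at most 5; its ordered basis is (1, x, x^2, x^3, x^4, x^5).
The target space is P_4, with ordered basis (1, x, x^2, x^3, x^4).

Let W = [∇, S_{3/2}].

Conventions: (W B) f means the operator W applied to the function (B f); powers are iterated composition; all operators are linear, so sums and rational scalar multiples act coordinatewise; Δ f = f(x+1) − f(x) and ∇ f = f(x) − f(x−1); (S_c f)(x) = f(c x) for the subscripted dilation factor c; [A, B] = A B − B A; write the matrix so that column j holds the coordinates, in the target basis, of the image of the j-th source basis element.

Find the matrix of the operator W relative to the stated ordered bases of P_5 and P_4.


the matrix is [[0, 1/2, -5/4, 19/8, -65/16, 211/32]; [0, 0, 3/2, -45/8, 57/4, -975/32]; [0, 0, 0, 27/8, -135/8, 855/16]; [0, 0, 0, 0, 27/4, -675/16]; [0, 0, 0, 0, 0, 405/32]] (rows listed top to bottom)

image of 1: 0
image of x: 1/2
image of x^2: (3/2)x - 5/4
image of x^3: (27/8)x^2 - (45/8)x + 19/8
image of x^4: (27/4)x^3 - (135/8)x^2 + (57/4)x - 65/16
image of x^5: (405/32)x^4 - (675/16)x^3 + (855/16)x^2 - (975/32)x + 211/32
each image's coordinates form column j of the matrix


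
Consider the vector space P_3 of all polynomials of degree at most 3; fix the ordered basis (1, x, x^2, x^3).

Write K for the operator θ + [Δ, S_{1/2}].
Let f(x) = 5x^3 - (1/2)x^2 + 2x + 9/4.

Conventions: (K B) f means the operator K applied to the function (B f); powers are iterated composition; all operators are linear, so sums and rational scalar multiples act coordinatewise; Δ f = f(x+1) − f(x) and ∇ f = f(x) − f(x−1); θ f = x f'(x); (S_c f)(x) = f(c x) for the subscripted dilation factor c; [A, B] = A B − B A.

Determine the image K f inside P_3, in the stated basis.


g(x) = 15x^3 - (23/8)x^2 - (27/8)x - 5

θ f = 15x^3 - x^2 + 2x
S_{1/2} f = (5/8)x^3 - (1/8)x^2 + x + 9/4
Δ S_{1/2} f = (15/8)x^2 + (13/8)x + 3/2
Δ f = 15x^2 + 14x + 13/2
S_{1/2} Δ f = (15/4)x^2 + 7x + 13/2
[Δ, S_{1/2}] f = -(15/8)x^2 - (43/8)x - 5
(θ + [Δ, S_{1/2}]) f = 15x^3 - (23/8)x^2 - (27/8)x - 5


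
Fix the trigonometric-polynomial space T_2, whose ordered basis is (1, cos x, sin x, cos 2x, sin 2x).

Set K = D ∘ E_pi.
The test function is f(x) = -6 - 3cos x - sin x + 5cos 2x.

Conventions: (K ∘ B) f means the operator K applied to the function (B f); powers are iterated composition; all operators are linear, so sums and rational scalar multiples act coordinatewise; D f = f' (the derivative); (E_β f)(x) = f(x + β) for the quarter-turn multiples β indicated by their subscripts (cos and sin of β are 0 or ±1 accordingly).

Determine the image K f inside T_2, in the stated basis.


the result is g(x) = cos x - 3sin x - 10sin 2x

E_pi f = -6 + 3cos x + sin x + 5cos 2x
D E_pi f = cos x - 3sin x - 10sin 2x


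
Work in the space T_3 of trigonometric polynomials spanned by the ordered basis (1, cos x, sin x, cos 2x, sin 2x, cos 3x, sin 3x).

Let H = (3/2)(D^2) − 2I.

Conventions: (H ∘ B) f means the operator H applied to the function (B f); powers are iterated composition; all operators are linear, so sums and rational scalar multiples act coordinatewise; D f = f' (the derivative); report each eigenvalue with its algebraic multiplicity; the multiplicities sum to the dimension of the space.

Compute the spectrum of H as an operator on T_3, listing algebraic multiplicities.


λ = -31/2 (multiplicity 2), λ = -8 (multiplicity 2), λ = -7/2 (multiplicity 2), λ = -2 (multiplicity 1)

image of 1: -2
image of cos x: -(7/2)cos x
image of sin x: -(7/2)sin x
image of cos 2x: -8cos 2x
image of sin 2x: -8sin 2x
image of cos 3x: -(31/2)cos 3x
image of sin 3x: -(31/2)sin 3x
the matrix is diagonal; its diagonal is (-2, -7/2, -7/2, -8, -8, -31/2, -31/2)
for a triangular matrix the eigenvalues are the diagonal entries, with algebraic multiplicity their repetition count


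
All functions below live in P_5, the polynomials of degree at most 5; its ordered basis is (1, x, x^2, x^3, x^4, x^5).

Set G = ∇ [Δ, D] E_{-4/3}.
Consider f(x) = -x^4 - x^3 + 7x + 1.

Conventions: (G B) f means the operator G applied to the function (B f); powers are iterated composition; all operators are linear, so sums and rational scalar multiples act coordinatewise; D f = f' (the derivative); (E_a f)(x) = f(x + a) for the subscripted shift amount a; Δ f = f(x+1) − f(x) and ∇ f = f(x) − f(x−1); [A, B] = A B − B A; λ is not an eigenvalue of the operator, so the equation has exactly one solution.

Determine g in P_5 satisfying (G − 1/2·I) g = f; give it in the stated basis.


write g with unknown coordinates in the stated basis and equate coefficients in (G − 1/2·I) g = f
solving from the highest basis element down gives g = 2x^4 + 2x^3 - 14x - 2
check: G g = 0
so G g − 1/2·g = -x^4 - x^3 + 7x + 1 = f ✓

the image equals g(x) = 2x^4 + 2x^3 - 14x - 2


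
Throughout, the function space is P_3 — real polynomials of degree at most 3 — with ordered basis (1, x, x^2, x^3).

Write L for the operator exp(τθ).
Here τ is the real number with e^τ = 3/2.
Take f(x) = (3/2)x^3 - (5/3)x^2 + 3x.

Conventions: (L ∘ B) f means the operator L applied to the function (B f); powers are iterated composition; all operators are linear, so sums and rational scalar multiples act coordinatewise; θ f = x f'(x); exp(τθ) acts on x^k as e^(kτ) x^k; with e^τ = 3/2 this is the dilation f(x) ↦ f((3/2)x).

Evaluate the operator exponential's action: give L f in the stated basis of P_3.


the result is g(x) = (81/16)x^3 - (15/4)x^2 + (9/2)x

exp(τθ) x^k = e^(kτ) x^k; with e^τ = 3/2 this sends x^k to (3/2)^k x^k
x ↦ 3/2 x
x^2 ↦ 9/4 x^2
x^3 ↦ 27/8 x^3
applying this coordinatewise to f: exp(τθ) f = (81/16)x^3 - (15/4)x^2 + (9/2)x


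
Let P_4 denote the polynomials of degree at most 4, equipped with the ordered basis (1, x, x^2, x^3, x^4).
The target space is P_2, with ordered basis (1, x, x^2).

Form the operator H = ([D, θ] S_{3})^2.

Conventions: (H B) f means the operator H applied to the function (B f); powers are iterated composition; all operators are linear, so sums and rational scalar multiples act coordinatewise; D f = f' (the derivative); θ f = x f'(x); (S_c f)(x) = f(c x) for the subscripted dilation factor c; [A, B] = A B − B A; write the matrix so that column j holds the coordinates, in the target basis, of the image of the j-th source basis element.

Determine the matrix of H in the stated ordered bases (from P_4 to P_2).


the matrix is [[0, 0, 54, 0, 0]; [0, 0, 0, 1458, 0]; [0, 0, 0, 0, 26244]] (rows listed top to bottom)

image of 1: 0
image of x: 0
image of x^2: 54
image of x^3: 1458x
image of x^4: 26244x^2
each image's coordinates form column j of the matrix


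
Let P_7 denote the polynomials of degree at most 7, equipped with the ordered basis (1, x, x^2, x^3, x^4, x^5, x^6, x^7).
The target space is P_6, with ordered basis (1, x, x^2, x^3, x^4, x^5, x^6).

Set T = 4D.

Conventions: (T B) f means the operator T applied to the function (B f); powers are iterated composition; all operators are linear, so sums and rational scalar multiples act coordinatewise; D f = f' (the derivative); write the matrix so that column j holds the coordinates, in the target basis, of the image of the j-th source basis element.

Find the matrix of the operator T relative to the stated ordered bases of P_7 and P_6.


the matrix is [[0, 4, 0, 0, 0, 0, 0, 0]; [0, 0, 8, 0, 0, 0, 0, 0]; [0, 0, 0, 12, 0, 0, 0, 0]; [0, 0, 0, 0, 16, 0, 0, 0]; [0, 0, 0, 0, 0, 20, 0, 0]; [0, 0, 0, 0, 0, 0, 24, 0]; [0, 0, 0, 0, 0, 0, 0, 28]] (rows listed top to bottom)

image of 1: 0
image of x: 4
image of x^2: 8x
image of x^3: 12x^2
image of x^4: 16x^3
image of x^5: 20x^4
image of x^6: 24x^5
image of x^7: 28x^6
each image's coordinates form column j of the matrix
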